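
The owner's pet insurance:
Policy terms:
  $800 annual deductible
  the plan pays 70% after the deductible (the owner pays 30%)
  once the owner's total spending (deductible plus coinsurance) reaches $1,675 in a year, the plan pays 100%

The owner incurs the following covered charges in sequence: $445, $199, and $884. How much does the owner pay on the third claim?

Bill 1, $445: entire amount goes to the deductible. Owner owes $445 (running OOP $445).
Bill 2, $199: fully absorbed by the deductible. Owner owes $199 (running OOP $644).
Bill 3, $884: $156 to deductible, leaving $728; 30% of $728 = $218.40. Owner owes $374.40 (running OOP $1,018.40).

$374.40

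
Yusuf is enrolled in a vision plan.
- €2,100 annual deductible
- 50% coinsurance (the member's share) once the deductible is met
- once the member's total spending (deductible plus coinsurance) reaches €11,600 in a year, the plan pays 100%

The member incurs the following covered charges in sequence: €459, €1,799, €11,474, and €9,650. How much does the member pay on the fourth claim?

€3,684

Claim 1 — €459: entire amount goes to the deductible. Cost to member: €459. OOP to date €459.
Claim 2 — €1,799: deductible takes €1,641, €158 remains; member's 50% is €79. Member owes €1,720 (running OOP €2,179).
Claim 3 — €11,474: deductible met; 50% of €11,474 = €5,737. Member pays €5,737; OOP now €7,916.
Claim 4 — €9,650: 50% coinsurance on €9,650 = €4,825. That would push OOP to €12,741, over the €11,600 cap, so member pays €11,600 − €7,916 = €3,684.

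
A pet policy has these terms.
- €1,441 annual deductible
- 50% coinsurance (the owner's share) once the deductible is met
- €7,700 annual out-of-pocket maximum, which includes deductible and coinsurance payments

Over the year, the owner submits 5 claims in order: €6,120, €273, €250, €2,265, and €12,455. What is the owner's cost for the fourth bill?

Bill 1, €6,120: €1,441 finishes the deductible; €4,679 goes to coinsurance; 50% of €4,679 = €2,339.50. Owner owes €3,780.50 (running OOP €3,780.50).
Bill 2, €273: 50% coinsurance on €273 = €136.50. Cost to owner: €136.50. OOP to date €3,917.
Bill 3, €250: deductible met; 50% of €250 = €125. Cost to owner: €125. OOP to date €4,042.
Bill 4, €2,265: deductible met; 50% of €2,265 = €1,132.50. Owner owes €1,132.50 (running OOP €5,174.50).

€1,132.50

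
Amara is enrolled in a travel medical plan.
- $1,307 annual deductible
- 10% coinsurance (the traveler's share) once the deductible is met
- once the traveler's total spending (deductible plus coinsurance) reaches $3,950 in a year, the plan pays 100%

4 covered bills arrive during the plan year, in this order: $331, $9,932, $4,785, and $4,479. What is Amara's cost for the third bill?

$478.50

#1 ($331): all of it applies to the deductible. Traveler pays $331; OOP now $331.
#2 ($9,932): $976 to deductible, leaving $8,956; traveler's 10% is $895.60. Traveler pays $1,871.60; OOP now $2,202.60.
#3 ($4,785): deductible met; 10% of $4,785 = $478.50. Traveler pays $478.50; OOP now $2,681.10.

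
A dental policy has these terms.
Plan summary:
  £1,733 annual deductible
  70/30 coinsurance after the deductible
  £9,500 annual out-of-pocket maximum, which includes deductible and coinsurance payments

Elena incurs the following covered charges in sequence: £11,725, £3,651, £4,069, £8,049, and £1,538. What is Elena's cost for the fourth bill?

Bill 1, £11,725: £1,733 to deductible, leaving £9,992; patient's 30% is £2,997.60. Patient owes £4,730.60 (running OOP £4,730.60).
Bill 2, £3,651: deductible already satisfied, so patient's share is 30% × £3,651 = £1,095.30. Cost to patient: £1,095.30. OOP to date £5,825.90.
Bill 3, £4,069: 30% coinsurance on £4,069 = £1,220.70. Patient owes £1,220.70 (running OOP £7,046.60).
Bill 4, £8,049: 30% coinsurance on £8,049 = £2,414.70. Cost to patient: £2,414.70. OOP to date £9,461.30.

£2,414.70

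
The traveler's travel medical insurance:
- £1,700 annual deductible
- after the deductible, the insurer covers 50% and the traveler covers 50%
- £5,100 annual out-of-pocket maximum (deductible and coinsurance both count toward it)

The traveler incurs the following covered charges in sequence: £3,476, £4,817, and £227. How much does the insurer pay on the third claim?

£123.50

Bill 1, £3,476: £1,700 finishes the deductible; £1,776 goes to coinsurance; 50% of £1,776 = £888. Traveler pays £2,588; OOP now £2,588. Plan pays £3,476 − £2,588 = £888.
Bill 2, £4,817: 50% coinsurance on £4,817 = £2,408.50. Traveler owes £2,408.50 (running OOP £4,996.50). Insurer: £4,817 − £2,408.50 = £2,408.50.
Bill 3, £227: 50% coinsurance on £227 = £113.50. That would push OOP to £5,110, over the £5,100 cap, so traveler pays £5,100 − £4,996.50 = £103.50. Plan pays £227 − £103.50 = £123.50.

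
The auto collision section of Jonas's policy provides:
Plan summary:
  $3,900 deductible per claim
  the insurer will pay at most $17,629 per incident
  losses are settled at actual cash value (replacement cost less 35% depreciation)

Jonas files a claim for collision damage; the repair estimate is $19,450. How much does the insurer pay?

Actual cash value after 35% depreciation: $19,450 × 65% = $12,642.50.
Less the $3,900 deductible: $12,642.50 − $3,900 = $8,742.50.
$8,742.50 is within the $17,629 limit, so the insurer pays $8,742.50.

$8,742.50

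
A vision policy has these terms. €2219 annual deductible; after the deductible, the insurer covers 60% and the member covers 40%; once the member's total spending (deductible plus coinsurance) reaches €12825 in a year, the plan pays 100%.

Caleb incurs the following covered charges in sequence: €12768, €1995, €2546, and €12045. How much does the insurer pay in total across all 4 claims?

Claim 1 — €12768: deductible takes €2219, €10549 remains; 40% of €10549 = €4219.60. Cost to member: €6438.60. OOP to date €6438.60. Plan pays €12768 − €6438.60 = €6329.40.
Claim 2 — €1995: deductible already satisfied, so member's share is 40% × €1995 = €798. Cost to member: €798. OOP to date €7236.60. Insurer: €1995 − €798 = €1197.
Claim 3 — €2546: 40% coinsurance on €2546 = €1018.40. Member pays €1018.40; OOP now €8255. Plan pays €2546 − €1018.40 = €1527.60.
Claim 4 — €12045: deductible met; 40% of €12045 = €4818. Adding that to €8255 gives €13073, past the €12825 cap; member pays only €12825 − €8255 = €4570. Insurer: €12045 − €4570 = €7475.
Insurer total: €6329.40 + €1197 + €1527.60 + €7475 = €16529.

€16529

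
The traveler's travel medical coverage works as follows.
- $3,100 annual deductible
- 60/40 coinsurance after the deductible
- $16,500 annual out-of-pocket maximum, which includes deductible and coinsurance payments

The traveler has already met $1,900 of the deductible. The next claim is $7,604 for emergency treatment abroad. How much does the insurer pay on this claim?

Remaining deductible: $3,100 − $1,900 = $1,200.
After the $1,200 deductible portion, $7,604 − $1,200 = $6,404 is subject to coinsurance.
Coinsurance: $6,404 × 40% = $2,561.60.
That puts the traveler's cost at $1,200 + $2,561.60 = $3,761.60 before any cap.
Total out-of-pocket so far would be $1,900 + $3,761.60 = $5,661.60, below the $16,500 cap — no reduction.
The insurer covers the remainder: $7,604 − $3,761.60 = $3,842.40.

$3,842.40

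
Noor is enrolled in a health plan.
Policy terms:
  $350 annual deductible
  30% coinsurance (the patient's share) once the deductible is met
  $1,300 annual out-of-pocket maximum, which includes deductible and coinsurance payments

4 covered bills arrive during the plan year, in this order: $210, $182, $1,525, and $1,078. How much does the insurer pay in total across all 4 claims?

$1,851.50

#1 ($210): entire amount goes to the deductible. Patient owes $210 (running OOP $210). Plan pays $210 − $210 = $0.
#2 ($182): deductible takes $140, $42 remains; coinsurance $42 × 30% = $12.60. Patient owes $152.60 (running OOP $362.60). Insurer: $182 − $152.60 = $29.40.
#3 ($1,525): 30% coinsurance on $1,525 = $457.50. Cost to patient: $457.50. OOP to date $820.10. Plan pays $1,525 − $457.50 = $1,067.50.
#4 ($1,078): deductible met; 30% of $1,078 = $323.40. Cost to patient: $323.40. OOP to date $1,143.50. Insurer: $1,078 − $323.40 = $754.60.
Insurer total = bills − patient's total = $2,995 − $1,143.50 = $1,851.50.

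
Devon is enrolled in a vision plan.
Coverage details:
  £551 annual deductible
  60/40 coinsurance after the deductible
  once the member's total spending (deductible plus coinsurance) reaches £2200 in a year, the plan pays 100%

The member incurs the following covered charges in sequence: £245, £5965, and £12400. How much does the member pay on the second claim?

Bill 1, £245: fully absorbed by the deductible. Member owes £245 (running OOP £245).
Bill 2, £5965: £306 to deductible, leaving £5659; coinsurance £5659 × 40% = £2263.60. Claim cost before the cap: £306 + £2263.60 = £2569.60. That would push OOP to £2814.60, over the £2200 cap, so member pays £2200 − £245 = £1955.

£1955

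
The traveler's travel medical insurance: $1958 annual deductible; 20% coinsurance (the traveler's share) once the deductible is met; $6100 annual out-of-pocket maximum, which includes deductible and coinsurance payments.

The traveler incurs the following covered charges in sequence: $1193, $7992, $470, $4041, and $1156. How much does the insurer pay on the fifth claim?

$924.80

#1 ($1193): fully absorbed by the deductible. Traveler pays $1193; OOP now $1193. Plan pays $1193 − $1193 = $0.
#2 ($7992): $765 to deductible, leaving $7227; coinsurance $7227 × 20% = $1445.40. Traveler owes $2210.40 (running OOP $3403.40). Plan pays $7992 − $2210.40 = $5781.60.
#3 ($470): deductible met; 20% of $470 = $94. Traveler pays $94; OOP now $3497.40. Insurer: $470 − $94 = $376.
#4 ($4041): 20% coinsurance on $4041 = $808.20. Cost to traveler: $808.20. OOP to date $4305.60. Insurer: $4041 − $808.20 = $3232.80.
#5 ($1156): 20% coinsurance on $1156 = $231.20. Cost to traveler: $231.20. OOP to date $4536.80. Plan pays $1156 − $231.20 = $924.80.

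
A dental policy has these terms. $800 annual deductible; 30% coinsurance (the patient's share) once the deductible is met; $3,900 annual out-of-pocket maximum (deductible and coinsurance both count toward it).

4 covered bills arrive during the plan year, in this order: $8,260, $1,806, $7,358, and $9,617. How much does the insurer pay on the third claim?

#1 ($8,260): $800 to deductible, leaving $7,460; patient's 30% is $2,238. Patient owes $3,038 (running OOP $3,038). Plan pays $8,260 − $3,038 = $5,222.
#2 ($1,806): deductible met; 30% of $1,806 = $541.80. Cost to patient: $541.80. OOP to date $3,579.80. Plan pays $1,806 − $541.80 = $1,264.20.
#3 ($7,358): deductible already satisfied, so patient's share is 30% × $7,358 = $2,207.40. That would push OOP to $5,787.20, over the $3,900 cap, so patient pays $3,900 − $3,579.80 = $320.20. Plan pays $7,358 − $320.20 = $7,037.80.

$7,037.80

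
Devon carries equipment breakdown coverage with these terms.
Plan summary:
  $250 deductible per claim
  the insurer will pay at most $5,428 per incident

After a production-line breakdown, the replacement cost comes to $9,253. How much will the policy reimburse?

Less the $250 deductible: $9,253 − $250 = $9,003.
$9,003 exceeds the $5,428 limit, so the insurer pays the limit: $5,428.

$5,428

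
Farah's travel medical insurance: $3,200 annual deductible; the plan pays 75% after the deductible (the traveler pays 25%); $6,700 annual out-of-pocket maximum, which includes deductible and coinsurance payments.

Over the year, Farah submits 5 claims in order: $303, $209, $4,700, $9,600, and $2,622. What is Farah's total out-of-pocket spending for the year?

Claim 1 ($303): entire amount goes to the deductible. Cost to traveler: $303. OOP to date $303.
Claim 2 ($209): fully absorbed by the deductible. Traveler owes $209 (running OOP $512).
Claim 3 ($4,700): $2,688 to deductible, leaving $2,012; 25% of $2,012 = $503. Traveler owes $3,191 (running OOP $3,703).
Claim 4 ($9,600): deductible met; 25% of $9,600 = $2,400. Cost to traveler: $2,400. OOP to date $6,103.
Claim 5 ($2,622): deductible met; 25% of $2,622 = $655.50. Adding that to $6,103 gives $6,758.50, past the $6,700 cap; traveler pays only $6,700 − $6,103 = $597.
Summing the traveler's payments: $303 + $209 + $3,191 + $2,400 + $597 = $6,700.

$6,700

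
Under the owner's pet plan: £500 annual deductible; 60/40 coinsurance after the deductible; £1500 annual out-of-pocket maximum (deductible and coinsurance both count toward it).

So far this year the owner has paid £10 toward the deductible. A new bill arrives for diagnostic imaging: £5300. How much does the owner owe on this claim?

£1490

Deductible still to meet: £500 − £10 = £490.
After the £490 deductible portion, £5300 − £490 = £4810 is subject to coinsurance.
Owner's 40% share of £4810 is £1924.
That puts the owner's cost at £490 + £1924 = £2414 before any cap.
Adding £2414 to the £10 already spent would give £2424, which exceeds the £1500 cap; the owner pays just £1500 − £10 = £1490.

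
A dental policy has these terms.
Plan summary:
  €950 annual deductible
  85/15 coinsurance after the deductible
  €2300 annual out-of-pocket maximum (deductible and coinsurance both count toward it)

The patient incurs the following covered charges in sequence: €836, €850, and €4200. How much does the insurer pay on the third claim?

#1 (€836): fully absorbed by the deductible. Patient pays €836; OOP now €836. Insurer: €836 − €836 = €0.
#2 (€850): deductible takes €114, €736 remains; patient's 15% is €110.40. Patient owes €224.40 (running OOP €1060.40). Plan pays €850 − €224.40 = €625.60.
#3 (€4200): deductible met; 15% of €4200 = €630. Patient pays €630; OOP now €1690.40. Insurer: €4200 − €630 = €3570.

€3570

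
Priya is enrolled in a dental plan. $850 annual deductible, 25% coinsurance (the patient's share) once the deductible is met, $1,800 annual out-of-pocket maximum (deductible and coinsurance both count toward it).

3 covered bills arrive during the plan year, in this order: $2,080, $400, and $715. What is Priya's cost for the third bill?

Claim 1 — $2,080: deductible takes $850, $1,230 remains; 25% of $1,230 = $307.50. Cost to patient: $1,157.50. OOP to date $1,157.50.
Claim 2 — $400: 25% coinsurance on $400 = $100. Cost to patient: $100. OOP to date $1,257.50.
Claim 3 — $715: deductible met; 25% of $715 = $178.75. Patient pays $178.75; OOP now $1,436.25.

$178.75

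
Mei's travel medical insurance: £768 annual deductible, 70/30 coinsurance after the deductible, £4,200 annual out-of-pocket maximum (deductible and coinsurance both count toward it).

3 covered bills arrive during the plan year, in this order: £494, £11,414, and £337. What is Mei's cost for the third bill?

#1 (£494): fully absorbed by the deductible. Cost to traveler: £494. OOP to date £494.
#2 (£11,414): £274 to deductible, leaving £11,140; 30% of £11,140 = £3,342. Traveler owes £3,616 (running OOP £4,110).
#3 (£337): deductible met; 30% of £337 = £101.10. Adding that to £4,110 gives £4,211.10, past the £4,200 cap; traveler pays only £4,200 − £4,110 = £90.

£90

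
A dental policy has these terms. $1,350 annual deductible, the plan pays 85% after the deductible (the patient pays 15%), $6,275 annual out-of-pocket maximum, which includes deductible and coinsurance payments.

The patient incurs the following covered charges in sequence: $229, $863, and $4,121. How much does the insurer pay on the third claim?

Claim 1 ($229): all of it applies to the deductible. Cost to patient: $229. OOP to date $229. Plan pays $229 − $229 = $0.
Claim 2 ($863): entire amount goes to the deductible. Patient owes $863 (running OOP $1,092). Plan pays $863 − $863 = $0.
Claim 3 ($4,121): deductible takes $258, $3,863 remains; 15% of $3,863 = $579.45. Patient pays $837.45; OOP now $1,929.45. Plan pays $4,121 − $837.45 = $3,283.55.

$3,283.55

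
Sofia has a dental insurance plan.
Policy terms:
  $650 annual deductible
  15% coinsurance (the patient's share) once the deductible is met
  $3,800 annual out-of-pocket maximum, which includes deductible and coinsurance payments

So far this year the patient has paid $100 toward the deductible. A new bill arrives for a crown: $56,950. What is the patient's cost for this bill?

$3,700

Remaining deductible: $650 − $100 = $550.
After the $550 deductible portion, $56,950 − $550 = $56,400 is subject to coinsurance.
Patient's 15% share of $56,400 is $8,460.
That puts the patient's cost at $550 + $8,460 = $9,010 before any cap.
That would bring total out-of-pocket to $9,110, past the $3,800 cap. The patient is capped at $3,800 − $100 = $3,700 on this claim.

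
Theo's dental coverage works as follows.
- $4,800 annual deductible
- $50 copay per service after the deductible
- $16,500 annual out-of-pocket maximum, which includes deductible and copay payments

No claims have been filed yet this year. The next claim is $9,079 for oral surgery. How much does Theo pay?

Deductible not yet touched, so the first $4,800 of the bill goes to the deductible.
That leaves $9,079 − $4,800 = $4,279 for the copay.
Copay on this service: $50.
So the patient owes $4,800 + $50 = $4,850 before any cap.
Total out-of-pocket so far would be $0 + $4,850 = $4,850, below the $16,500 cap — no reduction.

$4,850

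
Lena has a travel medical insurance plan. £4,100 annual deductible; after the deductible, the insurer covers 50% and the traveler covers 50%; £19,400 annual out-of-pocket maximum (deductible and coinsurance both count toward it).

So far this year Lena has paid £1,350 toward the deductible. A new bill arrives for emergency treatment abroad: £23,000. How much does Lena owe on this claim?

£12,875

£1,350 of the £4,100 deductible is already met, leaving £2,750.
After the £2,750 deductible portion, £23,000 − £2,750 = £20,250 is subject to coinsurance.
Coinsurance: £20,250 × 50% = £10,125.
So the traveler owes £2,750 + £10,125 = £12,875 before any cap.
Total out-of-pocket so far would be £1,350 + £12,875 = £14,225, below the £19,400 cap — no reduction.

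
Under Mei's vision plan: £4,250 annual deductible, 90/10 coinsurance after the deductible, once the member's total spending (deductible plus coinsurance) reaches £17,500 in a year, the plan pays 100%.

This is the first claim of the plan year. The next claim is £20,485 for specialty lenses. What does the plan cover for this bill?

Deductible not yet touched, so the first £4,250 of the bill goes to the deductible.
The remaining £16,235 (= £20,485 − £4,250) moves to coinsurance.
Coinsurance: £16,235 × 10% = £1,623.50.
So the member owes £4,250 + £1,623.50 = £5,873.50 before any cap.
Cumulative spending £0 + £5,873.50 = £5,873.50 stays under the £17,500 maximum.
The plan picks up £20,485 − £5,873.50 = £14,611.50.

£14,611.50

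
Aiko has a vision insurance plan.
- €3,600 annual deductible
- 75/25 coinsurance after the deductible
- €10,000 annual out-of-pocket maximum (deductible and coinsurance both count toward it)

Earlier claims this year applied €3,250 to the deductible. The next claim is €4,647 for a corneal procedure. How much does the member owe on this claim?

€1,424.25

Deductible still to meet: €3,600 − €3,250 = €350.
After the €350 deductible portion, €4,647 − €350 = €4,297 is subject to coinsurance.
25% of €4,297 = €1,074.25 falls to the member.
That puts the member's cost at €350 + €1,074.25 = €1,424.25 before any cap.
Cumulative spending €3,250 + €1,424.25 = €4,674.25 stays under the €10,000 maximum.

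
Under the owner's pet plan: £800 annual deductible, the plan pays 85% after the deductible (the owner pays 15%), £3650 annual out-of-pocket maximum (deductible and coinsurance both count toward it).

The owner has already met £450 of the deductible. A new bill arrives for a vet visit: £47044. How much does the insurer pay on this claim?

£43844

Remaining deductible: £800 − £450 = £350.
The remaining £46694 (= £47044 − £350) moves to coinsurance.
15% of £46694 = £7004.10 falls to the owner.
So the owner owes £350 + £7004.10 = £7354.10 before any cap.
Adding £7354.10 to the £450 already spent would give £7804.10, which exceeds the £3650 cap; the owner pays just £3650 − £450 = £3200.
The plan picks up £47044 − £3200 = £43844.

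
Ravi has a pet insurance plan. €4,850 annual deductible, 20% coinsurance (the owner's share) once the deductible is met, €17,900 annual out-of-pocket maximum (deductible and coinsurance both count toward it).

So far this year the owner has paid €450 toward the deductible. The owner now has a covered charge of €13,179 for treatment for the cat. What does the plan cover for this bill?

€450 of the €4,850 deductible is already met, leaving €4,400.
That leaves €13,179 − €4,400 = €8,779 for coinsurance.
20% of €8,779 = €1,755.80 falls to the owner.
So the owner owes €4,400 + €1,755.80 = €6,155.80 before any cap.
Year-to-date out-of-pocket becomes €450 + €6,155.80 = €6,605.80, still under the €17,900 maximum, so no cap applies.
Insurer pays the balance: €13,179 − €6,155.80 = €7,023.20.

€7,023.20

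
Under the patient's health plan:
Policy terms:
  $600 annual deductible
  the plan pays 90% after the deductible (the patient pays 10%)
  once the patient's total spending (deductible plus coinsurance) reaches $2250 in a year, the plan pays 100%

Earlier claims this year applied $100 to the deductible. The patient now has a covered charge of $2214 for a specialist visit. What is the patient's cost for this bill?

$671.40

$100 of the $600 deductible is already met, leaving $500.
That leaves $2214 − $500 = $1714 for coinsurance.
Coinsurance: $1714 × 10% = $171.40.
Patient responsibility before any cap: $500 + $171.40 = $671.40.
Total out-of-pocket so far would be $100 + $671.40 = $771.40, below the $2250 cap — no reduction.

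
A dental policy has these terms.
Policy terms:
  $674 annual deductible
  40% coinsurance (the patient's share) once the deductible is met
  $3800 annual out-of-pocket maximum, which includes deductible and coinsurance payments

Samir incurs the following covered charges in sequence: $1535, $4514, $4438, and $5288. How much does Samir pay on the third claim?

Bill 1, $1535: deductible takes $674, $861 remains; coinsurance $861 × 40% = $344.40. Patient pays $1018.40; OOP now $1018.40.
Bill 2, $4514: deductible already satisfied, so patient's share is 40% × $4514 = $1805.60. Cost to patient: $1805.60. OOP to date $2824.
Bill 3, $4438: deductible met; 40% of $4438 = $1775.20. OOP would hit $4599.20 > $3800, so the cap limits the patient to $3800 − $2824 = $976.

$976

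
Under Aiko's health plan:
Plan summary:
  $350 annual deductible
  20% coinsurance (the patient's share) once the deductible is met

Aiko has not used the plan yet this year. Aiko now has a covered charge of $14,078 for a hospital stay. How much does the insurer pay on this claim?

Nothing has been paid toward the $350 deductible, so the first $350 of this charge is applied there.
After the $350 deductible portion, $14,078 − $350 = $13,728 is subject to coinsurance.
Coinsurance: $13,728 × 20% = $2,745.60.
So the patient owes $350 + $2,745.60 = $3,095.60.
The plan picks up $14,078 − $3,095.60 = $10,982.40.

$10,982.40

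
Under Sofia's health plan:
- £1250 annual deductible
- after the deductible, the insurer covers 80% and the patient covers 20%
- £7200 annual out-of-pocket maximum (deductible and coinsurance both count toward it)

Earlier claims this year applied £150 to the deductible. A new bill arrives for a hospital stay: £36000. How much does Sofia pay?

£150 of the £1250 deductible is already met, leaving £1100.
After the £1100 deductible portion, £36000 − £1100 = £34900 is subject to coinsurance.
20% of £34900 = £6980 falls to the patient.
That puts the patient's cost at £1100 + £6980 = £8080 before any cap.
That would bring total out-of-pocket to £8230, past the £7200 cap. The patient is capped at £7200 − £150 = £7050 on this claim.

£7050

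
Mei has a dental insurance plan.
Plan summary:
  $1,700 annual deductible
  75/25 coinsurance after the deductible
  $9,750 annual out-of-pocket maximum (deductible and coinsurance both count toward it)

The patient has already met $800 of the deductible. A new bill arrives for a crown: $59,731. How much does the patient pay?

Deductible still to meet: $1,700 − $800 = $900.
The remaining $58,831 (= $59,731 − $900) moves to coinsurance.
Patient's 25% share of $58,831 is $14,707.75.
Patient responsibility before any cap: $900 + $14,707.75 = $15,607.75.
Adding $15,607.75 to the $800 already spent would give $16,407.75, which exceeds the $9,750 cap; the patient pays just $9,750 − $800 = $8,950.

$8,950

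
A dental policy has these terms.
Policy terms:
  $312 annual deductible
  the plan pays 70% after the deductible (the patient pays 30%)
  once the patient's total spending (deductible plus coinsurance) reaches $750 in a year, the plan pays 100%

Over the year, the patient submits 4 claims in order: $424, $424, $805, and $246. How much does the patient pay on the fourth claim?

$35.70

Bill 1, $424: $312 finishes the deductible; $112 goes to coinsurance; patient's 30% is $33.60. Cost to patient: $345.60. OOP to date $345.60.
Bill 2, $424: deductible met; 30% of $424 = $127.20. Patient pays $127.20; OOP now $472.80.
Bill 3, $805: 30% coinsurance on $805 = $241.50. Cost to patient: $241.50. OOP to date $714.30.
Bill 4, $246: deductible met; 30% of $246 = $73.80. Adding that to $714.30 gives $788.10, past the $750 cap; patient pays only $750 − $714.30 = $35.70.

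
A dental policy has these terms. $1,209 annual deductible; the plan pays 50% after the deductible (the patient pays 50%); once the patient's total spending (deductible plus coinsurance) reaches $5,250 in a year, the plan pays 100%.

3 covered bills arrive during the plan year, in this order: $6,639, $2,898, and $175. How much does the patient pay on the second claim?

#1 ($6,639): $1,209 finishes the deductible; $5,430 goes to coinsurance; coinsurance $5,430 × 50% = $2,715. Cost to patient: $3,924. OOP to date $3,924.
#2 ($2,898): 50% coinsurance on $2,898 = $1,449. That would push OOP to $5,373, over the $5,250 cap, so patient pays $5,250 − $3,924 = $1,326.

$1,326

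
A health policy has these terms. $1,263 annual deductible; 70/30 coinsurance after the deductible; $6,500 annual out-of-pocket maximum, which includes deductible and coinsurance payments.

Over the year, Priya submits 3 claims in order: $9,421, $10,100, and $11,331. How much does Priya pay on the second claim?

Claim 1 — $9,421: $1,263 to deductible, leaving $8,158; patient's 30% is $2,447.40. Patient owes $3,710.40 (running OOP $3,710.40).
Claim 2 — $10,100: deductible met; 30% of $10,100 = $3,030. OOP would hit $6,740.40 > $6,500, so the cap limits the patient to $6,500 − $3,710.40 = $2,789.60.

$2,789.60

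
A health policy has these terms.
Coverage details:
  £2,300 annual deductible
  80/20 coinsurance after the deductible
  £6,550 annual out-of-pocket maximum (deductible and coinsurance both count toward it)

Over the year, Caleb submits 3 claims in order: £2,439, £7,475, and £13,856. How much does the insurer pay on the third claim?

Claim 1 — £2,439: deductible takes £2,300, £139 remains; patient's 20% is £27.80. Patient owes £2,327.80 (running OOP £2,327.80). Insurer: £2,439 − £2,327.80 = £111.20.
Claim 2 — £7,475: deductible met; 20% of £7,475 = £1,495. Patient owes £1,495 (running OOP £3,822.80). Plan pays £7,475 − £1,495 = £5,980.
Claim 3 — £13,856: 20% coinsurance on £13,856 = £2,771.20. That would push OOP to £6,594, over the £6,550 cap, so patient pays £6,550 − £3,822.80 = £2,727.20. Insurer: £13,856 − £2,727.20 = £11,128.80.

£11,128.80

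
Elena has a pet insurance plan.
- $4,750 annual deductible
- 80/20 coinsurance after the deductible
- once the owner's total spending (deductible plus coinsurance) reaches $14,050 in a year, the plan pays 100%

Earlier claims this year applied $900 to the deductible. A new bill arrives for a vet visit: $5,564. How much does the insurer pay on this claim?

$1,371.20

$900 of the $4,750 deductible is already met, leaving $3,850.
That leaves $5,564 − $3,850 = $1,714 for coinsurance.
Owner's 20% share of $1,714 is $342.80.
So the owner owes $3,850 + $342.80 = $4,192.80 before any cap.
Total out-of-pocket so far would be $900 + $4,192.80 = $5,092.80, below the $14,050 cap — no reduction.
The insurer covers the remainder: $5,564 − $4,192.80 = $1,371.20.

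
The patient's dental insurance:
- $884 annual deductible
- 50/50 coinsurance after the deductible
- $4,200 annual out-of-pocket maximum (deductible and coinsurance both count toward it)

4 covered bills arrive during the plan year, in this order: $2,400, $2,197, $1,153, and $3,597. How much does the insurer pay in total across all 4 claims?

$5,147

Claim 1 ($2,400): $884 finishes the deductible; $1,516 goes to coinsurance; patient's 50% is $758. Patient pays $1,642; OOP now $1,642. Insurer: $2,400 − $1,642 = $758.
Claim 2 ($2,197): 50% coinsurance on $2,197 = $1,098.50. Cost to patient: $1,098.50. OOP to date $2,740.50. Plan pays $2,197 − $1,098.50 = $1,098.50.
Claim 3 ($1,153): deductible met; 50% of $1,153 = $576.50. Cost to patient: $576.50. OOP to date $3,317. Plan pays $1,153 − $576.50 = $576.50.
Claim 4 ($3,597): deductible already satisfied, so patient's share is 50% × $3,597 = $1,798.50. OOP would hit $5,115.50 > $4,200, so the cap limits the patient to $4,200 − $3,317 = $883. Plan pays $3,597 − $883 = $2,714.
Insurer total = bills − patient's total = $9,347 − $4,200 = $5,147.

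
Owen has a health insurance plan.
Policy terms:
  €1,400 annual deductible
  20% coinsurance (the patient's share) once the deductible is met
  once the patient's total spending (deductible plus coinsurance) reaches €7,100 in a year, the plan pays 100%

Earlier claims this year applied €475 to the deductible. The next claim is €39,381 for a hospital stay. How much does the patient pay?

Remaining deductible: €1,400 − €475 = €925.
The remaining €38,456 (= €39,381 − €925) moves to coinsurance.
Patient's 20% share of €38,456 is €7,691.20.
That puts the patient's cost at €925 + €7,691.20 = €8,616.20 before any cap.
Adding €8,616.20 to the €475 already spent would give €9,091.20, which exceeds the €7,100 cap; the patient pays just €7,100 − €475 = €6,625.

€6,625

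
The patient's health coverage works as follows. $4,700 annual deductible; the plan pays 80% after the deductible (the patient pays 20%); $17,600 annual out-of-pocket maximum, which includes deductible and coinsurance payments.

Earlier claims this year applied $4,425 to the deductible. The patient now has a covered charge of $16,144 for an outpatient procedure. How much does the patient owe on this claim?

$3,448.80

$4,425 of the $4,700 deductible is already met, leaving $275.
That leaves $16,144 − $275 = $15,869 for coinsurance.
Patient's 20% share of $15,869 is $3,173.80.
Patient responsibility before any cap: $275 + $3,173.80 = $3,448.80.
Total out-of-pocket so far would be $4,425 + $3,448.80 = $7,873.80, below the $17,600 cap — no reduction.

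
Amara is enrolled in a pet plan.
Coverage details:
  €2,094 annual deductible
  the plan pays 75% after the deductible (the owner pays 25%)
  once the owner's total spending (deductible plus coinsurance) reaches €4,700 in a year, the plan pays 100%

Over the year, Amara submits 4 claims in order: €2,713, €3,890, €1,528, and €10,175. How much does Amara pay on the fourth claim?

Claim 1 (€2,713): €2,094 to deductible, leaving €619; coinsurance €619 × 25% = €154.75. Owner pays €2,248.75; OOP now €2,248.75.
Claim 2 (€3,890): deductible already satisfied, so owner's share is 25% × €3,890 = €972.50. Owner owes €972.50 (running OOP €3,221.25).
Claim 3 (€1,528): 25% coinsurance on €1,528 = €382. Cost to owner: €382. OOP to date €3,603.25.
Claim 4 (€10,175): 25% coinsurance on €10,175 = €2,543.75. OOP would hit €6,147 > €4,700, so the cap limits the owner to €4,700 − €3,603.25 = €1,096.75.

€1,096.75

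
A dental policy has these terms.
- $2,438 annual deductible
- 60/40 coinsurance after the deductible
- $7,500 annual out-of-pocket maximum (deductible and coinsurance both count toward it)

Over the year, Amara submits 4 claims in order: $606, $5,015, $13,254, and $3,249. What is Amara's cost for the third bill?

#1 ($606): fully absorbed by the deductible. Patient owes $606 (running OOP $606).
#2 ($5,015): deductible takes $1,832, $3,183 remains; patient's 40% is $1,273.20. Patient pays $3,105.20; OOP now $3,711.20.
#3 ($13,254): deductible already satisfied, so patient's share is 40% × $13,254 = $5,301.60. OOP would hit $9,012.80 > $7,500, so the cap limits the patient to $7,500 − $3,711.20 = $3,788.80.

$3,788.80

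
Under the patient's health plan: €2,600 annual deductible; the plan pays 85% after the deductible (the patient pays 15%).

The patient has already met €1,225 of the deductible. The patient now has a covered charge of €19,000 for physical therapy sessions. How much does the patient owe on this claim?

€4,018.75

Remaining deductible: €2,600 − €1,225 = €1,375.
After the €1,375 deductible portion, €19,000 − €1,375 = €17,625 is subject to coinsurance.
Coinsurance: €17,625 × 15% = €2,643.75.
So the patient owes €1,375 + €2,643.75 = €4,018.75.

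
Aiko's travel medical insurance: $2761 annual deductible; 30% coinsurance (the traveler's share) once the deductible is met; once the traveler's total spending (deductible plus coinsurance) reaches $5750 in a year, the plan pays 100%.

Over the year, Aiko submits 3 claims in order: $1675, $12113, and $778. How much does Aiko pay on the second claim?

Claim 1 — $1675: fully absorbed by the deductible. Traveler pays $1675; OOP now $1675.
Claim 2 — $12113: $1086 to deductible, leaving $11027; traveler's 30% is $3308.10. Deductible plus coinsurance: $1086 + $3308.10 = $4394.10. OOP would hit $6069.10 > $5750, so the cap limits the traveler to $5750 − $1675 = $4075.

$4075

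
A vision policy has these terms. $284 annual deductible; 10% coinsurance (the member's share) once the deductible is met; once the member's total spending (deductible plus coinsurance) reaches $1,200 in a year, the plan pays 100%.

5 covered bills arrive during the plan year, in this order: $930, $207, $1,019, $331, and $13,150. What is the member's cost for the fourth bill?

Bill 1, $930: $284 to deductible, leaving $646; coinsurance $646 × 10% = $64.60. Cost to member: $348.60. OOP to date $348.60.
Bill 2, $207: 10% coinsurance on $207 = $20.70. Member pays $20.70; OOP now $369.30.
Bill 3, $1,019: 10% coinsurance on $1,019 = $101.90. Member owes $101.90 (running OOP $471.20).
Bill 4, $331: deductible already satisfied, so member's share is 10% × $331 = $33.10. Member owes $33.10 (running OOP $504.30).

$33.10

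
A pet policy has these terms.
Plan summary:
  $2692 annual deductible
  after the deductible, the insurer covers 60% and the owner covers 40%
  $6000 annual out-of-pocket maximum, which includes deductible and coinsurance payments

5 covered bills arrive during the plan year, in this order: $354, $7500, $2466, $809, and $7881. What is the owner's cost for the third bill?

$986.40

Bill 1, $354: all of it applies to the deductible. Owner pays $354; OOP now $354.
Bill 2, $7500: $2338 to deductible, leaving $5162; 40% of $5162 = $2064.80. Cost to owner: $4402.80. OOP to date $4756.80.
Bill 3, $2466: 40% coinsurance on $2466 = $986.40. Owner pays $986.40; OOP now $5743.20.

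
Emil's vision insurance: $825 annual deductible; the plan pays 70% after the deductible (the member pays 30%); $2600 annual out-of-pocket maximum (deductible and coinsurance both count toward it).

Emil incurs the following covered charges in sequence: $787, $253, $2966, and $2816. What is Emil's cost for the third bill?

$889.80

Claim 1 ($787): fully absorbed by the deductible. Cost to member: $787. OOP to date $787.
Claim 2 ($253): $38 finishes the deductible; $215 goes to coinsurance; 30% of $215 = $64.50. Member pays $102.50; OOP now $889.50.
Claim 3 ($2966): deductible already satisfied, so member's share is 30% × $2966 = $889.80. Member pays $889.80; OOP now $1779.30.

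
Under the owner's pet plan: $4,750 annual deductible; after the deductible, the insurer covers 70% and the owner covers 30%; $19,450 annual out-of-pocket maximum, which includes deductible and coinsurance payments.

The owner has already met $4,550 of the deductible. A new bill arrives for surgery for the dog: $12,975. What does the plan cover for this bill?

Deductible still to meet: $4,750 − $4,550 = $200.
That leaves $12,975 − $200 = $12,775 for coinsurance.
30% of $12,775 = $3,832.50 falls to the owner.
So the owner owes $200 + $3,832.50 = $4,032.50 before any cap.
Cumulative spending $4,550 + $4,032.50 = $8,582.50 stays under the $19,450 maximum.
The plan picks up $12,975 − $4,032.50 = $8,942.50.

$8,942.50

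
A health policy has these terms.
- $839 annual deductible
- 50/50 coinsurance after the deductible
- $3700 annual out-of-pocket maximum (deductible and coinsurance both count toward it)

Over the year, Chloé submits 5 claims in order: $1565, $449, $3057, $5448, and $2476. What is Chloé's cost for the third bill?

$1528.50

Claim 1 ($1565): $839 to deductible, leaving $726; patient's 50% is $363. Cost to patient: $1202. OOP to date $1202.
Claim 2 ($449): deductible already satisfied, so patient's share is 50% × $449 = $224.50. Patient owes $224.50 (running OOP $1426.50).
Claim 3 ($3057): 50% coinsurance on $3057 = $1528.50. Cost to patient: $1528.50. OOP to date $2955.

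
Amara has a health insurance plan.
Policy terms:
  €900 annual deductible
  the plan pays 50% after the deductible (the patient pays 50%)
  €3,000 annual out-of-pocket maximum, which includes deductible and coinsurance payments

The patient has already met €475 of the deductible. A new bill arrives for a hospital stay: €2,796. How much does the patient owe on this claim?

€1,610.50

Deductible still to meet: €900 − €475 = €425.
That leaves €2,796 − €425 = €2,371 for coinsurance.
Patient's 50% share of €2,371 is €1,185.50.
So the patient owes €425 + €1,185.50 = €1,610.50 before any cap.
Cumulative spending €475 + €1,610.50 = €2,085.50 stays under the €3,000 maximum.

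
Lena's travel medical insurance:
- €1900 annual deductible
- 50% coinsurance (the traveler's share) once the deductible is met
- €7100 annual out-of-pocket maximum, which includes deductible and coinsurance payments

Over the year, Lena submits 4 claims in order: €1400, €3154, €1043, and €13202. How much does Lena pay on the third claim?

Claim 1 (€1400): all of it applies to the deductible. Traveler pays €1400; OOP now €1400.
Claim 2 (€3154): deductible takes €500, €2654 remains; 50% of €2654 = €1327. Traveler owes €1827 (running OOP €3227).
Claim 3 (€1043): deductible met; 50% of €1043 = €521.50. Cost to traveler: €521.50. OOP to date €3748.50.

€521.50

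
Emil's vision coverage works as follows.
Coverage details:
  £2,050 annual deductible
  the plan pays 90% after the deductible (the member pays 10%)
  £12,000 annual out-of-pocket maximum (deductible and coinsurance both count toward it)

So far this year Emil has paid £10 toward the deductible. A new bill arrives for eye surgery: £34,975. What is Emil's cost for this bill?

£5,333.50

£10 of the £2,050 deductible is already met, leaving £2,040.
After the £2,040 deductible portion, £34,975 − £2,040 = £32,935 is subject to coinsurance.
Coinsurance: £32,935 × 10% = £3,293.50.
So the member owes £2,040 + £3,293.50 = £5,333.50 before any cap.
Cumulative spending £10 + £5,333.50 = £5,343.50 stays under the £12,000 maximum.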